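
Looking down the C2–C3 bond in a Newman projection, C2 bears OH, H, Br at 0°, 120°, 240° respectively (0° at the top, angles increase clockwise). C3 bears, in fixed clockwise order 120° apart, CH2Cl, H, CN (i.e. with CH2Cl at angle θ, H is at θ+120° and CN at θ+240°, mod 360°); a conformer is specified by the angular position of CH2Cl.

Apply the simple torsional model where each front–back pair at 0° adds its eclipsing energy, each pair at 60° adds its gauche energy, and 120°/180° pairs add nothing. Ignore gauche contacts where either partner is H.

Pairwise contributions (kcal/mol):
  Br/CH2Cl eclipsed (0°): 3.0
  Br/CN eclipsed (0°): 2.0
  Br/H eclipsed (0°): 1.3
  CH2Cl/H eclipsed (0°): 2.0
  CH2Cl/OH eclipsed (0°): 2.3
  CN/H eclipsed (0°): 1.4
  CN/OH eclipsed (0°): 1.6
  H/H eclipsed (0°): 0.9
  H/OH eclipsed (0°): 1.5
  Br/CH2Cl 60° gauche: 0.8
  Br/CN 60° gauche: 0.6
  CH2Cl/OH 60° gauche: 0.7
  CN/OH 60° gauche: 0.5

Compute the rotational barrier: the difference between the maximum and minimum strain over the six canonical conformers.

CH2Cl at 0° (eclipsed): OH–CH2Cl eclipsed, H–H eclipsed, Br–CN eclipsed; 2.3 + 0.9 + 2.0 = 5.2 kcal/mol.
CH2Cl at 60° (staggered): OH–CH2Cl gauche, OH–CN gauche, Br–CN gauche; 0.7 + 0.5 + 0.6 = 1.8 kcal/mol.
CH2Cl at 120° (eclipsed): OH–CN eclipsed, H–CH2Cl eclipsed, Br–H eclipsed; 1.6 + 2.0 + 1.3 = 4.9 kcal/mol.
CH2Cl at 180° (staggered): OH–CN gauche, Br–CH2Cl gauche; 0.5 + 0.8 = 1.3 kcal/mol.
CH2Cl at 240° (eclipsed): OH–H eclipsed, H–CN eclipsed, Br–CH2Cl eclipsed; 1.5 + 1.4 + 3.0 = 5.9 kcal/mol.
CH2Cl at 300° (staggered): OH–CH2Cl gauche, Br–CH2Cl gauche, Br–CN gauche; 0.7 + 0.8 + 0.6 = 2.1 kcal/mol.
Max at 240° (5.9 kcal/mol), min at 180° (1.3 kcal/mol); barrier = 4.6 kcal/mol.

4.6 kcal/mol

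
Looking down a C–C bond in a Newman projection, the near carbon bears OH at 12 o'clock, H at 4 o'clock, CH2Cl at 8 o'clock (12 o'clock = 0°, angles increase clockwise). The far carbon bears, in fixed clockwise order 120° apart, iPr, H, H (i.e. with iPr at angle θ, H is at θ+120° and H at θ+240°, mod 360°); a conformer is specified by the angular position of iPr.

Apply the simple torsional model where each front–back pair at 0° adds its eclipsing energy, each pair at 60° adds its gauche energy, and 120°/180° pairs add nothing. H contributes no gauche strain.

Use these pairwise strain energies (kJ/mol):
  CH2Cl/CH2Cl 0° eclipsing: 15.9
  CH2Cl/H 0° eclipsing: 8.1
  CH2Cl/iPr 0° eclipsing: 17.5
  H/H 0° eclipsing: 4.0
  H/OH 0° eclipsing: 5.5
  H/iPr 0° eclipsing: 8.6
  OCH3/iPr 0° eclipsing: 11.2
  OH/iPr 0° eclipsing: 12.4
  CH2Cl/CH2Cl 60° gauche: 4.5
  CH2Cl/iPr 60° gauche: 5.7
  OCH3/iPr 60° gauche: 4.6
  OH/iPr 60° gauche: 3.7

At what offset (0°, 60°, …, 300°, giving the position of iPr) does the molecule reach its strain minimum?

iPr at 0° (eclipsed): OH–iPr eclipsed, H–H eclipsed, CH2Cl–H eclipsed; 12.4 + 4.0 + 8.1 = 24.5 kJ/mol.
iPr at 60° (staggered): OH–iPr gauche; 3.7 = 3.7 kJ/mol.
iPr at 120° (eclipsed): OH–H eclipsed, H–iPr eclipsed, CH2Cl–H eclipsed; 5.5 + 8.6 + 8.1 = 22.2 kJ/mol.
iPr at 180° (staggered): CH2Cl–iPr gauche; 5.7 = 5.7 kJ/mol.
iPr at 240° (eclipsed): OH–H eclipsed, H–H eclipsed, CH2Cl–iPr eclipsed; 5.5 + 4.0 + 17.5 = 27.0 kJ/mol.
iPr at 300° (staggered): OH–iPr gauche, CH2Cl–iPr gauche; 3.7 + 5.7 = 9.4 kJ/mol.
The minimum (3.7 kJ/mol) occurs with iPr at 60°.

60°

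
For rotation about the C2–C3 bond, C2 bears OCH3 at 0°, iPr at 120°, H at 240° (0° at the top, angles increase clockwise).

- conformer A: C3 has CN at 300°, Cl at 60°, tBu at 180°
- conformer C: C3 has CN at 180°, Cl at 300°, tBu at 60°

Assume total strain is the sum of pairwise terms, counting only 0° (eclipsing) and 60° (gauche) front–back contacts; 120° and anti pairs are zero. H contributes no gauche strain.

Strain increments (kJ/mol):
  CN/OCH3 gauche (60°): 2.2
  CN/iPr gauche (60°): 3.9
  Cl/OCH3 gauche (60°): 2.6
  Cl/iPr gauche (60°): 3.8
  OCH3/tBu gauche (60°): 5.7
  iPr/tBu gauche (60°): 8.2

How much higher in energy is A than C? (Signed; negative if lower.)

A (staggered): OCH3–CN gauche, OCH3–Cl gauche, iPr–Cl gauche, iPr–tBu gauche; 2.2 + 2.6 + 3.8 + 8.2 = 16.8 kJ/mol.
C (staggered): OCH3–Cl gauche, OCH3–tBu gauche, iPr–CN gauche, iPr–tBu gauche; 2.6 + 5.7 + 3.9 + 8.2 = 20.4 kJ/mol.
E(A) − E(C) = 16.8 − 20.4 = -3.6 kJ/mol.

-3.6 kJ/mol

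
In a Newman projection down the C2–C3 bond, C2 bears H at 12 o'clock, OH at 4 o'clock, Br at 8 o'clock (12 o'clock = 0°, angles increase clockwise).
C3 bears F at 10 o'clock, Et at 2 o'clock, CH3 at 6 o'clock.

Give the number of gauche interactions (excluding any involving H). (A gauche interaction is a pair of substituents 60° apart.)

4

Non-H gauche pairs: OH(120°)/Et(60°); OH(120°)/CH3(180°); Br(240°)/F(300°); Br(240°)/CH3(180°) — 4 interactions.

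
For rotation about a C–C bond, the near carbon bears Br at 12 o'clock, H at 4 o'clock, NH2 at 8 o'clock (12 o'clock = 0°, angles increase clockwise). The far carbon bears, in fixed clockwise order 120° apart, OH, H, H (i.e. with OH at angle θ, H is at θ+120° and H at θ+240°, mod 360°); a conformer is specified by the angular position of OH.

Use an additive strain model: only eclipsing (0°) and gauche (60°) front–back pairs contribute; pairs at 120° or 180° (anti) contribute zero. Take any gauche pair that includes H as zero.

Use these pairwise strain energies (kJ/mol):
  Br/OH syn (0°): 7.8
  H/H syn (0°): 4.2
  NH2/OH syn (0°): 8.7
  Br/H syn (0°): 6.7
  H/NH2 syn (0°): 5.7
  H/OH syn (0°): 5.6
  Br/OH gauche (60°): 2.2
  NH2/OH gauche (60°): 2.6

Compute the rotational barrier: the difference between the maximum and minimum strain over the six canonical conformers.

17.4 kJ/mol

OH at 0° (eclipsed): Br(0°)/OH(0°) eclipsed 7.8; H(120°)/H(120°) eclipsed 4.2; NH2(240°)/H(240°) eclipsed 5.7 → 17.7 kJ/mol.
OH at 60° (staggered): Br(0°)/OH(60°) gauche 2.2 → 2.2 kJ/mol.
OH at 120° (eclipsed): Br(0°)/H(0°) eclipsed 6.7; H(120°)/OH(120°) eclipsed 5.6; NH2(240°)/H(240°) eclipsed 5.7 → 18.0 kJ/mol.
OH at 180° (staggered): NH2(240°)/OH(180°) gauche 2.6 → 2.6 kJ/mol.
OH at 240° (eclipsed): Br(0°)/H(0°) eclipsed 6.7; H(120°)/H(120°) eclipsed 4.2; NH2(240°)/OH(240°) eclipsed 8.7 → 19.6 kJ/mol.
OH at 300° (staggered): Br(0°)/OH(300°) gauche 2.2; NH2(240°)/OH(300°) gauche 2.6 → 4.8 kJ/mol.
Max at 240° (19.6 kJ/mol), min at 60° (2.2 kJ/mol); barrier = 17.4 kJ/mol.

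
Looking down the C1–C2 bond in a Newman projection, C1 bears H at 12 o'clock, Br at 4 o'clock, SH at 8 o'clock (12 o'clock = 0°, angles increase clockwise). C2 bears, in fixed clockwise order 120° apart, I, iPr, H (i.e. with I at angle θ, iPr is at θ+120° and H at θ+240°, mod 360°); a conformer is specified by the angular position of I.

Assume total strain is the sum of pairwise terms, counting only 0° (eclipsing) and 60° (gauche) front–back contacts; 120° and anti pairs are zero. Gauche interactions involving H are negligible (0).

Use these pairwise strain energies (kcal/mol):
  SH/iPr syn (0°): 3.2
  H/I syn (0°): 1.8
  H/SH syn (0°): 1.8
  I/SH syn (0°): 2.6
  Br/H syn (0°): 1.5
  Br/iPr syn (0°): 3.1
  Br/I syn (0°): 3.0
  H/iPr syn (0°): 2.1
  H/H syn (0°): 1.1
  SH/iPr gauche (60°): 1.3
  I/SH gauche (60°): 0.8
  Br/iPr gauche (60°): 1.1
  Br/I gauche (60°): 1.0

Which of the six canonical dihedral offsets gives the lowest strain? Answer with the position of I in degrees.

300°

I at 0° (eclipsed): H–I eclipsed, Br–iPr eclipsed, SH–H eclipsed; 1.8 + 3.1 + 1.8 = 6.7 kcal/mol.
I at 60° (staggered): Br–I gauche, Br–iPr gauche, SH–iPr gauche; 1.0 + 1.1 + 1.3 = 3.4 kcal/mol.
I at 120° (eclipsed): H–H eclipsed, Br–I eclipsed, SH–iPr eclipsed; 1.1 + 3.0 + 3.2 = 7.3 kcal/mol.
I at 180° (staggered): Br–I gauche, SH–I gauche, SH–iPr gauche; 1.0 + 0.8 + 1.3 = 3.1 kcal/mol.
I at 240° (eclipsed): H–iPr eclipsed, Br–H eclipsed, SH–I eclipsed; 2.1 + 1.5 + 2.6 = 6.2 kcal/mol.
I at 300° (staggered): Br–iPr gauche, SH–I gauche; 1.1 + 0.8 = 1.9 kcal/mol.
The minimum (1.9 kcal/mol) occurs with I at 300°.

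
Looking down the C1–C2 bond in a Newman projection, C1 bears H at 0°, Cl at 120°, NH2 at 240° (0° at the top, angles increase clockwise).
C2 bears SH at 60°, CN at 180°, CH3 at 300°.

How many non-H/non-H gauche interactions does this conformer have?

4

Non-H gauche pairs: Cl(120°)/SH(60°); Cl(120°)/CN(180°); NH2(240°)/CN(180°); NH2(240°)/CH3(300°) — 4 interactions.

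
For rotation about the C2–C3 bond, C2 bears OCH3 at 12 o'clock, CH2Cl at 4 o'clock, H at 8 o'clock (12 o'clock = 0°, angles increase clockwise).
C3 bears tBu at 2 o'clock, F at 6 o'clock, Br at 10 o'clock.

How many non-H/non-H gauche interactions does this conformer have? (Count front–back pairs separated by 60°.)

Non-H gauche pairs: OCH3(0°)/tBu(60°); OCH3(0°)/Br(300°); CH2Cl(120°)/tBu(60°); CH2Cl(120°)/F(180°) — 4 interactions.

4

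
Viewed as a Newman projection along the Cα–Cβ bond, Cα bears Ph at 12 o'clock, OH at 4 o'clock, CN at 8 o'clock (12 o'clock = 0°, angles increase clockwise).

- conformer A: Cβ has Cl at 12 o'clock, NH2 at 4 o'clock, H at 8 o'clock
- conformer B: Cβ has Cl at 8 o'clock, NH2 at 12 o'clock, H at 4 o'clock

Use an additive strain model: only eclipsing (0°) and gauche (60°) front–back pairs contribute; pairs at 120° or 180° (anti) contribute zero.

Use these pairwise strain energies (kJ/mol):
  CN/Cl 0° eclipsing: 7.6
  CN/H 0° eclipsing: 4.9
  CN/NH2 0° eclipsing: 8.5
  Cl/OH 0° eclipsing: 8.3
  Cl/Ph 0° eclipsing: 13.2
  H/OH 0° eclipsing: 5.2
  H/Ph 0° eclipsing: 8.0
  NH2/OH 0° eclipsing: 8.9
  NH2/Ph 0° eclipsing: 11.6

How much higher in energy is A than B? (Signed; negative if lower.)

+2.6 kJ/mol

A (eclipsed): Ph(0°)/Cl(0°) eclipsed 13.2; OH(120°)/NH2(120°) eclipsed 8.9; CN(240°)/H(240°) eclipsed 4.9 → 27.0 kJ/mol.
B (eclipsed): Ph(0°)/NH2(0°) eclipsed 11.6; OH(120°)/H(120°) eclipsed 5.2; CN(240°)/Cl(240°) eclipsed 7.6 → 24.4 kJ/mol.
E(A) − E(B) = 27.0 − 24.4 = +2.6 kJ/mol.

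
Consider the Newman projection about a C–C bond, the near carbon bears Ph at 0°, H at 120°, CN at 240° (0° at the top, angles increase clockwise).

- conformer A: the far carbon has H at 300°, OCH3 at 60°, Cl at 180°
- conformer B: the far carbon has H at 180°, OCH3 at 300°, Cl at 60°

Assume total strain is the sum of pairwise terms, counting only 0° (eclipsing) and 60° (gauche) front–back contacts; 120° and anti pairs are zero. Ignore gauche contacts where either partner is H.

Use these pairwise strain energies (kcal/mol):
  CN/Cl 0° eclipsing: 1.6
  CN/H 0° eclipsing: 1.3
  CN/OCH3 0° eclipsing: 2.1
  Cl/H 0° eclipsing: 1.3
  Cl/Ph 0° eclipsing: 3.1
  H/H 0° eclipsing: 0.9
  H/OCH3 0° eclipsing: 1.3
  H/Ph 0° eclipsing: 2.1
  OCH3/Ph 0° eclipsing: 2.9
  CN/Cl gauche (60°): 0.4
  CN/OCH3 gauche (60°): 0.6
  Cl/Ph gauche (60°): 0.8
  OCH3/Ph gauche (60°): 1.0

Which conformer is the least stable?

B

A (staggered): Ph–OCH3 gauche, CN–Cl gauche; 1.0 + 0.4 = 1.4 kcal/mol.
B (staggered): Ph–OCH3 gauche, Ph–Cl gauche, CN–OCH3 gauche; 1.0 + 0.8 + 0.6 = 2.4 kcal/mol.
B has the highest total (2.4 kcal/mol).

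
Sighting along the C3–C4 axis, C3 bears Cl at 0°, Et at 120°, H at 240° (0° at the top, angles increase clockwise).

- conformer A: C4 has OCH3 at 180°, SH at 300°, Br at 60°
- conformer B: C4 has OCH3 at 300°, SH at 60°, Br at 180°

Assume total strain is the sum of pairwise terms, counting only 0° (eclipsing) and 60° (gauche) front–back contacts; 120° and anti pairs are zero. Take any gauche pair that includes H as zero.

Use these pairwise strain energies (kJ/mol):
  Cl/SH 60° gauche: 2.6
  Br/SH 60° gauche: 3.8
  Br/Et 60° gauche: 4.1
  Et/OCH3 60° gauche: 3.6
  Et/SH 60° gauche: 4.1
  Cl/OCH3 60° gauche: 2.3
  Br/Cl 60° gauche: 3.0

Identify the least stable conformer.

A (staggered): Cl–SH gauche, Cl–Br gauche, Et–OCH3 gauche, Et–Br gauche; 2.6 + 3.0 + 3.6 + 4.1 = 13.3 kJ/mol.
B (staggered): Cl–OCH3 gauche, Cl–SH gauche, Et–SH gauche, Et–Br gauche; 2.3 + 2.6 + 4.1 + 4.1 = 13.1 kJ/mol.
A has the highest total (13.3 kJ/mol).

A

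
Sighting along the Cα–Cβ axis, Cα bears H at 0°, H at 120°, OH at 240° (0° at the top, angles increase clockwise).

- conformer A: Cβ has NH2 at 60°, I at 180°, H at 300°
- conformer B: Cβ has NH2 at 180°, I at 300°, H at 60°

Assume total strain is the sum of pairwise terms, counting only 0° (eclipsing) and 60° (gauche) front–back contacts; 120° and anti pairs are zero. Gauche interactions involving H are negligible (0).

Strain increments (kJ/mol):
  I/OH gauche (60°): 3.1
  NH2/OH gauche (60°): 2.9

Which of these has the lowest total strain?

A

A (staggered): OH(240°)/I(180°) gauche 3.1 → 3.1 kJ/mol.
B (staggered): OH(240°)/NH2(180°) gauche 2.9; OH(240°)/I(300°) gauche 3.1 → 6.0 kJ/mol.
A has the lowest total (3.1 kJ/mol).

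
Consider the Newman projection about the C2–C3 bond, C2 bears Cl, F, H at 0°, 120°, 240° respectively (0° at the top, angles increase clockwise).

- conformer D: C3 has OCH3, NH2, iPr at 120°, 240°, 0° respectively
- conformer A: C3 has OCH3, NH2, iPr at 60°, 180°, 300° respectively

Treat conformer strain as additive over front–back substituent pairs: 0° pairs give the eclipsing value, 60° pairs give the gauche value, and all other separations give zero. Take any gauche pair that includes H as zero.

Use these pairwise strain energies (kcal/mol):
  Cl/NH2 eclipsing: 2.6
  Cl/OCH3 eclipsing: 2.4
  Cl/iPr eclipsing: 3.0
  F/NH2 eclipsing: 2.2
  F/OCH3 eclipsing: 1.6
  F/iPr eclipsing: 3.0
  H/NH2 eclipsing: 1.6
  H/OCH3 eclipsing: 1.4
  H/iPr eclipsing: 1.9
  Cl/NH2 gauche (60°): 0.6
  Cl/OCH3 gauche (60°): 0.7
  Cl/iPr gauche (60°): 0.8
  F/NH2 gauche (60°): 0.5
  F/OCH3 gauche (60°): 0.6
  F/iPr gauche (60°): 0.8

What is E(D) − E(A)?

+3.6 kcal/mol

D (eclipsed): Cl(0°)/iPr(0°) eclipsed 3.0; F(120°)/OCH3(120°) eclipsed 1.6; H(240°)/NH2(240°) eclipsed 1.6 → 6.2 kcal/mol.
A (staggered): Cl(0°)/OCH3(60°) gauche 0.7; Cl(0°)/iPr(300°) gauche 0.8; F(120°)/OCH3(60°) gauche 0.6; F(120°)/NH2(180°) gauche 0.5 → 2.6 kcal/mol.
E(D) − E(A) = 6.2 − 2.6 = +3.6 kcal/mol.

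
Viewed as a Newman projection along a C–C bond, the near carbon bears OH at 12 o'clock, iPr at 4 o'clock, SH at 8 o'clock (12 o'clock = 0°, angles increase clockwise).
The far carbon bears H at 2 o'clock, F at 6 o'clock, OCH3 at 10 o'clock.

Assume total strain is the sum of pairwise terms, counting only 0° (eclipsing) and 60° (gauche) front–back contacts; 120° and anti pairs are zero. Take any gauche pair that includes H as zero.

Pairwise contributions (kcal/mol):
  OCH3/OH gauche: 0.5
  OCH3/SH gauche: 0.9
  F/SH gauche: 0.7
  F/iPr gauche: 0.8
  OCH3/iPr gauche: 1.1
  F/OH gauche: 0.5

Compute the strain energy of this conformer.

This conformer is staggered. OH at 0° is gauche with OCH3 at 300° (0.5); iPr at 120° is gauche with F at 180° (0.8); SH at 240° is gauche with F at 180° (0.7); SH at 240° is gauche with OCH3 at 300° (0.9). Total 2.9 kcal/mol.

2.9 kcal/mol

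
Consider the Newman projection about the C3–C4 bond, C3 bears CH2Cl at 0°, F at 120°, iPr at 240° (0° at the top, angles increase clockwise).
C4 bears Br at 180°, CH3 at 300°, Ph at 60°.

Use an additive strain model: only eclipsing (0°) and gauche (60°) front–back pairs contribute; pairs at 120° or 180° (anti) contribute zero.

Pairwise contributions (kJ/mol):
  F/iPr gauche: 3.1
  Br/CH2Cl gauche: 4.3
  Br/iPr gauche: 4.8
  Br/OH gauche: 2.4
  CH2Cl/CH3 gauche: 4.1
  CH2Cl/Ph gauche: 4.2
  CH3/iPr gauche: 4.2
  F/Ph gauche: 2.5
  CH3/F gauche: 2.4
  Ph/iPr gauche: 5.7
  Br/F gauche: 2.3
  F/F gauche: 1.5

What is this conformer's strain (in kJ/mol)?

22.1 kJ/mol

This conformer (staggered): CH2Cl–CH3 gauche, CH2Cl–Ph gauche, F–Br gauche, F–Ph gauche, iPr–Br gauche, iPr–CH3 gauche; 4.1 + 4.2 + 2.3 + 2.5 + 4.8 + 4.2 = 22.1 kJ/mol.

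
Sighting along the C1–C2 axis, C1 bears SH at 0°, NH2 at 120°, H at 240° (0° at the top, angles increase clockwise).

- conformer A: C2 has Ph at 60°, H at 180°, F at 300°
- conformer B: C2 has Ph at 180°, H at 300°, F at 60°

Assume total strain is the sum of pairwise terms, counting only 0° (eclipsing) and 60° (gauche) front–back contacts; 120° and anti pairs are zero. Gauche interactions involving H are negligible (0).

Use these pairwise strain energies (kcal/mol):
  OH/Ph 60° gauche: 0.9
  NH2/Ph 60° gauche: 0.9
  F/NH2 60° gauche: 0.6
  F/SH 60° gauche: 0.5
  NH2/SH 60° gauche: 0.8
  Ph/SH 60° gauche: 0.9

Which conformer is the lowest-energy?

A is staggered. SH at 0° is gauche with Ph at 60° (0.9); SH at 0° is gauche with F at 300° (0.5); NH2 at 120° is gauche with Ph at 60° (0.9). Total 2.3 kcal/mol.
B is staggered. SH at 0° is gauche with F at 60° (0.5); NH2 at 120° is gauche with Ph at 180° (0.9); NH2 at 120° is gauche with F at 60° (0.6). Total 2.0 kcal/mol.
B has the lowest total (2.0 kcal/mol).

B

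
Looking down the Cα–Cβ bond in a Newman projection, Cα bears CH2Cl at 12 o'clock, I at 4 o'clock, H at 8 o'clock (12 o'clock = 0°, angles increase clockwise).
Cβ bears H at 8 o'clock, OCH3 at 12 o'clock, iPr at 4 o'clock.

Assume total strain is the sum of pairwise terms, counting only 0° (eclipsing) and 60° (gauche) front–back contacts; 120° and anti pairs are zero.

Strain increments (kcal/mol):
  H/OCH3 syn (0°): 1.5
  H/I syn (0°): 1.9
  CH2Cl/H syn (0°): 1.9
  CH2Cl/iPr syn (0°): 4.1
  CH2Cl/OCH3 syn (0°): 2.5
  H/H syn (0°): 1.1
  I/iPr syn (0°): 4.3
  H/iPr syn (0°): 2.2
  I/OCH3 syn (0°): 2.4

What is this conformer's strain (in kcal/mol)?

7.9 kcal/mol

This conformer (eclipsed): CH2Cl(0°)/OCH3(0°) eclipsed 2.5; I(120°)/iPr(120°) eclipsed 4.3; H(240°)/H(240°) eclipsed 1.1 → 7.9 kcal/mol.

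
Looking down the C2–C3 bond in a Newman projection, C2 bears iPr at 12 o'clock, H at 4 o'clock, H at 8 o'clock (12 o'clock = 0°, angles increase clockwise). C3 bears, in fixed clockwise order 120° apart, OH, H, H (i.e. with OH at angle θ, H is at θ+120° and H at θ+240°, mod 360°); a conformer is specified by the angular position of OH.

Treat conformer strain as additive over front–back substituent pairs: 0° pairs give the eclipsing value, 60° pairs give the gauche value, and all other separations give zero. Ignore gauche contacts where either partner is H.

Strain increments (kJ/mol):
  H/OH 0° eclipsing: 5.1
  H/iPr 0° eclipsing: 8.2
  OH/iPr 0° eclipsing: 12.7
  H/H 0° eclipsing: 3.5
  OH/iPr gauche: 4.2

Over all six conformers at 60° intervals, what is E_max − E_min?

OH at 0° (eclipsed): iPr(0°)/OH(0°) eclipsed 12.7; H(120°)/H(120°) eclipsed 3.5; H(240°)/H(240°) eclipsed 3.5 → 19.7 kJ/mol.
OH at 60° (staggered): iPr(0°)/OH(60°) gauche 4.2 → 4.2 kJ/mol.
OH at 120° (eclipsed): iPr(0°)/H(0°) eclipsed 8.2; H(120°)/OH(120°) eclipsed 5.1; H(240°)/H(240°) eclipsed 3.5 → 16.8 kJ/mol.
OH at 180° (staggered): no non-H gauche contacts → 0.0 kJ/mol.
OH at 240° (eclipsed): iPr(0°)/H(0°) eclipsed 8.2; H(120°)/H(120°) eclipsed 3.5; H(240°)/OH(240°) eclipsed 5.1 → 16.8 kJ/mol.
OH at 300° (staggered): iPr(0°)/OH(300°) gauche 4.2 → 4.2 kJ/mol.
Max at 0° (19.7 kJ/mol), min at 180° (0.0 kJ/mol); barrier = 19.7 kJ/mol.

19.7 kJ/mol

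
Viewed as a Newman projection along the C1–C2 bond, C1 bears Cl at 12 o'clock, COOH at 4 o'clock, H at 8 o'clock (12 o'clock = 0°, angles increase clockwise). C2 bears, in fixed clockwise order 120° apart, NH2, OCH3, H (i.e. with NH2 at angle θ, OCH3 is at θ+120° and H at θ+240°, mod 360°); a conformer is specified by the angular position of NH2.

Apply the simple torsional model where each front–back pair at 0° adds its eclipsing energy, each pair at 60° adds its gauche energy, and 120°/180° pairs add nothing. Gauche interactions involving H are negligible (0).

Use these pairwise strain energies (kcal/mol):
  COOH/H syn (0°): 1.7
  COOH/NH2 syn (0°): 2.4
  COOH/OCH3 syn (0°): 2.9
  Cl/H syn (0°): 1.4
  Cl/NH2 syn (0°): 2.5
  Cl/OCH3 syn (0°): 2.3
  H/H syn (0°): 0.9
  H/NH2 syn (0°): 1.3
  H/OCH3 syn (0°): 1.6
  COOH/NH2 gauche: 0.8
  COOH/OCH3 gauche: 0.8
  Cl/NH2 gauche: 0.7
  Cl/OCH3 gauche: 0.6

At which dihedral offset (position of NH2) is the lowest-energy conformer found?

180°

NH2 at 0° (eclipsed): Cl–NH2 eclipsed, COOH–OCH3 eclipsed, H–H eclipsed; 2.5 + 2.9 + 0.9 = 6.3 kcal/mol.
NH2 at 60° (staggered): Cl–NH2 gauche, COOH–NH2 gauche, COOH–OCH3 gauche; 0.7 + 0.8 + 0.8 = 2.3 kcal/mol.
NH2 at 120° (eclipsed): Cl–H eclipsed, COOH–NH2 eclipsed, H–OCH3 eclipsed; 1.4 + 2.4 + 1.6 = 5.4 kcal/mol.
NH2 at 180° (staggered): Cl–OCH3 gauche, COOH–NH2 gauche; 0.6 + 0.8 = 1.4 kcal/mol.
NH2 at 240° (eclipsed): Cl–OCH3 eclipsed, COOH–H eclipsed, H–NH2 eclipsed; 2.3 + 1.7 + 1.3 = 5.3 kcal/mol.
NH2 at 300° (staggered): Cl–NH2 gauche, Cl–OCH3 gauche, COOH–OCH3 gauche; 0.7 + 0.6 + 0.8 = 2.1 kcal/mol.
The minimum (1.4 kcal/mol) occurs with NH2 at 180°.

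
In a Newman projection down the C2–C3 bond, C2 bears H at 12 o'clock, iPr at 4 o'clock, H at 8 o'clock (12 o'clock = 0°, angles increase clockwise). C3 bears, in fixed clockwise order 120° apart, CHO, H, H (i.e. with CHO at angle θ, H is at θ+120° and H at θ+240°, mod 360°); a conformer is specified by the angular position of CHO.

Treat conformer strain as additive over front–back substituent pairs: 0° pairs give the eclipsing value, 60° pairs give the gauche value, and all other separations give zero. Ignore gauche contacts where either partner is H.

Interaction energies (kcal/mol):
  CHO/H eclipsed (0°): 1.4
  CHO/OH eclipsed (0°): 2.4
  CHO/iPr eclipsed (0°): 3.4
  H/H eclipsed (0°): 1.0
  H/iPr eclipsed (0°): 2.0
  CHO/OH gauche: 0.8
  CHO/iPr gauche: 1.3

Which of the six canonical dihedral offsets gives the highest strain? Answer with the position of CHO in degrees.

120°

CHO at 0° (eclipsed): H–CHO eclipsed, iPr–H eclipsed, H–H eclipsed; 1.4 + 2.0 + 1.0 = 4.4 kcal/mol.
CHO at 60° (staggered): iPr–CHO gauche; 1.3 = 1.3 kcal/mol.
CHO at 120° (eclipsed): H–H eclipsed, iPr–CHO eclipsed, H–H eclipsed; 1.0 + 3.4 + 1.0 = 5.4 kcal/mol.
CHO at 180° (staggered): iPr–CHO gauche; 1.3 = 1.3 kcal/mol.
CHO at 240° (eclipsed): H–H eclipsed, iPr–H eclipsed, H–CHO eclipsed; 1.0 + 2.0 + 1.4 = 4.4 kcal/mol.
CHO at 300° (staggered): no non-H gauche contacts → 0.0 kcal/mol.
The maximum (5.4 kcal/mol) occurs with CHO at 120°.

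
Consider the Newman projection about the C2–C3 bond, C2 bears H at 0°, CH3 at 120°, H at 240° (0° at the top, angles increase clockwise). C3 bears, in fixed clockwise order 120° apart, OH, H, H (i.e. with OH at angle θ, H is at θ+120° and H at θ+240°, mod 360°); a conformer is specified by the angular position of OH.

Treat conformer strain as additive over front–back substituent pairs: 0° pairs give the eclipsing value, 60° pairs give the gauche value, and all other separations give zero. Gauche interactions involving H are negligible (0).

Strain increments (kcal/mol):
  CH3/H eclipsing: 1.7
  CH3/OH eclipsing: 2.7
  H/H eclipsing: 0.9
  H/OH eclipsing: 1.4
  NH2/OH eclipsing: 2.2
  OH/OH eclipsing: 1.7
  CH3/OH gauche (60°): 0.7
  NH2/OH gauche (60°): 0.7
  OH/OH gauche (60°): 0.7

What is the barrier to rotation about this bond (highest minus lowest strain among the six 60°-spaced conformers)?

OH at 0° (eclipsed): H–OH eclipsed, CH3–H eclipsed, H–H eclipsed; 1.4 + 1.7 + 0.9 = 4.0 kcal/mol.
OH at 60° (staggered): CH3–OH gauche; 0.7 = 0.7 kcal/mol.
OH at 120° (eclipsed): H–H eclipsed, CH3–OH eclipsed, H–H eclipsed; 0.9 + 2.7 + 0.9 = 4.5 kcal/mol.
OH at 180° (staggered): CH3–OH gauche; 0.7 = 0.7 kcal/mol.
OH at 240° (eclipsed): H–H eclipsed, CH3–H eclipsed, H–OH eclipsed; 0.9 + 1.7 + 1.4 = 4.0 kcal/mol.
OH at 300° (staggered): no non-H gauche contacts → 0.0 kcal/mol.
Max at 120° (4.5 kcal/mol), min at 300° (0.0 kcal/mol); barrier = 4.5 kcal/mol.

4.5 kcal/mol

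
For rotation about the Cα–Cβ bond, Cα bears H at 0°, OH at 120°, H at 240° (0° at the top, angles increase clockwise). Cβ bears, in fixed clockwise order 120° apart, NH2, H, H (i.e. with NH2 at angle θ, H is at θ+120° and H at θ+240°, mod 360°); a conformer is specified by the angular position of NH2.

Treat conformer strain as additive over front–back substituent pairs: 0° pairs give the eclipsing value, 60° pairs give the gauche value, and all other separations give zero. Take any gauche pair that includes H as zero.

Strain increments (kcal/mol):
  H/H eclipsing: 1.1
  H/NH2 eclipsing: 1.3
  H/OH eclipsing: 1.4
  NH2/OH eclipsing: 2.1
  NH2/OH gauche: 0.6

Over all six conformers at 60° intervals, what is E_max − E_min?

NH2 at 0° is eclipsed. H at 0° is eclipsed with NH2 at 0° (1.3); OH at 120° is eclipsed with H at 120° (1.4); H at 240° is eclipsed with H at 240° (1.1). Total 3.8 kcal/mol.
NH2 at 60° is staggered. OH at 120° is gauche with NH2 at 60° (0.6). Total 0.6 kcal/mol.
NH2 at 120° is eclipsed. H at 0° is eclipsed with H at 0° (1.1); OH at 120° is eclipsed with NH2 at 120° (2.1); H at 240° is eclipsed with H at 240° (1.1). Total 4.3 kcal/mol.
NH2 at 180° is staggered. OH at 120° is gauche with NH2 at 180° (0.6). Total 0.6 kcal/mol.
NH2 at 240° is eclipsed. H at 0° is eclipsed with H at 0° (1.1); OH at 120° is eclipsed with H at 120° (1.4); H at 240° is eclipsed with NH2 at 240° (1.3). Total 3.8 kcal/mol.
NH2 at 300° (staggered): no non-H gauche contacts → 0.0 kcal/mol.
Max at 120° (4.3 kcal/mol), min at 300° (0.0 kcal/mol); barrier = 4.3 kcal/mol.

4.3 kcal/mol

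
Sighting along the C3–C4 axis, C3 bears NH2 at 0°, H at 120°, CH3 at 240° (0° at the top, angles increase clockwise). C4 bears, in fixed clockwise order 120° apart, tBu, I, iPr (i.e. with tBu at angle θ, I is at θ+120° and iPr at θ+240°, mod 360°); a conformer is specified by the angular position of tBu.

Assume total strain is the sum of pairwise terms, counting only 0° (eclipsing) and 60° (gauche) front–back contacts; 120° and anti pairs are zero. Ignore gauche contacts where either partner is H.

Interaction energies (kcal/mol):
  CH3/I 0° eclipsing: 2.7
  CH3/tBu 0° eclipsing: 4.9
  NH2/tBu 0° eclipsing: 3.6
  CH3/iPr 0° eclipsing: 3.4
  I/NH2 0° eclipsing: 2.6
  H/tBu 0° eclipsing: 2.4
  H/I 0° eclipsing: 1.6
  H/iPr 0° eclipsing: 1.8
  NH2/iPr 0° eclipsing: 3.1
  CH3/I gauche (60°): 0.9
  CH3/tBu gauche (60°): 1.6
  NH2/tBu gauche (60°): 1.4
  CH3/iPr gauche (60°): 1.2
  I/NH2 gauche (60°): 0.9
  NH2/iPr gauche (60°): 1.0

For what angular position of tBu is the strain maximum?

240°

tBu at 0° (eclipsed): NH2(0°)/tBu(0°) eclipsed 3.6; H(120°)/I(120°) eclipsed 1.6; CH3(240°)/iPr(240°) eclipsed 3.4 → 8.6 kcal/mol.
tBu at 60° (staggered): NH2(0°)/tBu(60°) gauche 1.4; NH2(0°)/iPr(300°) gauche 1.0; CH3(240°)/I(180°) gauche 0.9; CH3(240°)/iPr(300°) gauche 1.2 → 4.5 kcal/mol.
tBu at 120° (eclipsed): NH2(0°)/iPr(0°) eclipsed 3.1; H(120°)/tBu(120°) eclipsed 2.4; CH3(240°)/I(240°) eclipsed 2.7 → 8.2 kcal/mol.
tBu at 180° (staggered): NH2(0°)/I(300°) gauche 0.9; NH2(0°)/iPr(60°) gauche 1.0; CH3(240°)/tBu(180°) gauche 1.6; CH3(240°)/I(300°) gauche 0.9 → 4.4 kcal/mol.
tBu at 240° (eclipsed): NH2(0°)/I(0°) eclipsed 2.6; H(120°)/iPr(120°) eclipsed 1.8; CH3(240°)/tBu(240°) eclipsed 4.9 → 9.3 kcal/mol.
tBu at 300° (staggered): NH2(0°)/tBu(300°) gauche 1.4; NH2(0°)/I(60°) gauche 0.9; CH3(240°)/tBu(300°) gauche 1.6; CH3(240°)/iPr(180°) gauche 1.2 → 5.1 kcal/mol.
The maximum (9.3 kcal/mol) occurs with tBu at 240°.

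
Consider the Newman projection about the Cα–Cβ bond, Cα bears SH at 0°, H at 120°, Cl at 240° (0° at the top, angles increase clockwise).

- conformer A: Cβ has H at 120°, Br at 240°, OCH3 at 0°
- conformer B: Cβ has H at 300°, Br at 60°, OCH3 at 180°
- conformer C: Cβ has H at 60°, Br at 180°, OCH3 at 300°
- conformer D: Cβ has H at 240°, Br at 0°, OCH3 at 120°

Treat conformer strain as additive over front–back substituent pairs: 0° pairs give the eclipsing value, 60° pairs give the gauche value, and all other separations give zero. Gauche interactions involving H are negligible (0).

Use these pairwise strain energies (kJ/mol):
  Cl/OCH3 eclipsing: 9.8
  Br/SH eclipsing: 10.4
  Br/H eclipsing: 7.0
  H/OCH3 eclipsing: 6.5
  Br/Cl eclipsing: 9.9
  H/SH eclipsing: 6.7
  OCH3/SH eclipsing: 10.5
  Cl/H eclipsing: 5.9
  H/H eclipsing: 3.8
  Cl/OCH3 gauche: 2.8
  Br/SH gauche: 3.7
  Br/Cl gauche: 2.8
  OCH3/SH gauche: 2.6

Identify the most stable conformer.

A is eclipsed. SH at 0° is eclipsed with OCH3 at 0° (10.5); H at 120° is eclipsed with H at 120° (3.8); Cl at 240° is eclipsed with Br at 240° (9.9). Total 24.2 kJ/mol.
B is staggered. SH at 0° is gauche with Br at 60° (3.7); Cl at 240° is gauche with OCH3 at 180° (2.8). Total 6.5 kJ/mol.
C is staggered. SH at 0° is gauche with OCH3 at 300° (2.6); Cl at 240° is gauche with Br at 180° (2.8); Cl at 240° is gauche with OCH3 at 300° (2.8). Total 8.2 kJ/mol.
D is eclipsed. SH at 0° is eclipsed with Br at 0° (10.4); H at 120° is eclipsed with OCH3 at 120° (6.5); Cl at 240° is eclipsed with H at 240° (5.9). Total 22.8 kJ/mol.
B has the lowest total (6.5 kJ/mol).

B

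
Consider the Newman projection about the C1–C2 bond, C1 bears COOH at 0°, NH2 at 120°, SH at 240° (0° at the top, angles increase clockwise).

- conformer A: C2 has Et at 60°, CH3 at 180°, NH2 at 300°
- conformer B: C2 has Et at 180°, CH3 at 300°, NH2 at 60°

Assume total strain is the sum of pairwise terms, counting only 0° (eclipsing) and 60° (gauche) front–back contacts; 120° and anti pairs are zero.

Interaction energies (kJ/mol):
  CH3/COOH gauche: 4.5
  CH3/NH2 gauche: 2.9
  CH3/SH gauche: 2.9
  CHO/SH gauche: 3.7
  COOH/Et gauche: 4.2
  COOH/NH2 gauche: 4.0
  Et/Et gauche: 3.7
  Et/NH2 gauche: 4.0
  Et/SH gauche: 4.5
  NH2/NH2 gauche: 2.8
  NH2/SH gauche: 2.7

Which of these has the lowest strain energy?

A (staggered): COOH–Et gauche, COOH–NH2 gauche, NH2–Et gauche, NH2–CH3 gauche, SH–CH3 gauche, SH–NH2 gauche; 4.2 + 4.0 + 4.0 + 2.9 + 2.9 + 2.7 = 20.7 kJ/mol.
B (staggered): COOH–CH3 gauche, COOH–NH2 gauche, NH2–Et gauche, NH2–NH2 gauche, SH–Et gauche, SH–CH3 gauche; 4.5 + 4.0 + 4.0 + 2.8 + 4.5 + 2.9 = 22.7 kJ/mol.
A has the lowest total (20.7 kJ/mol).

A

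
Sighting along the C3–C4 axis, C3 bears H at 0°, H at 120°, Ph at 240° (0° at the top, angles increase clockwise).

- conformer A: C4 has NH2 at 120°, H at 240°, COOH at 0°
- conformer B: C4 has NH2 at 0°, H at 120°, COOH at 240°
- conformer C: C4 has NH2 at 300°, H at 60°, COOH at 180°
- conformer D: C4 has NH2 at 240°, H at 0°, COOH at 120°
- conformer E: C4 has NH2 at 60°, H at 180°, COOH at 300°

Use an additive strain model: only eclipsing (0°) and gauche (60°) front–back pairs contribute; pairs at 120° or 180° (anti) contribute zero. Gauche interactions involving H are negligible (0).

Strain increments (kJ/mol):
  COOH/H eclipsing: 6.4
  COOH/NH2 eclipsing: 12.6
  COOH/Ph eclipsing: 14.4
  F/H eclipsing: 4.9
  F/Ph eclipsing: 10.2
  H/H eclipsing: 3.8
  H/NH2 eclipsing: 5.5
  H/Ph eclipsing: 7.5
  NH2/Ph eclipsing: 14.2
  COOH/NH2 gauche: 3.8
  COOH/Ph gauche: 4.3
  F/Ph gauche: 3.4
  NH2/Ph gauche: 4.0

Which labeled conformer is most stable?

A (eclipsed): H(0°)/COOH(0°) eclipsed 6.4; H(120°)/NH2(120°) eclipsed 5.5; Ph(240°)/H(240°) eclipsed 7.5 → 19.4 kJ/mol.
B (eclipsed): H(0°)/NH2(0°) eclipsed 5.5; H(120°)/H(120°) eclipsed 3.8; Ph(240°)/COOH(240°) eclipsed 14.4 → 23.7 kJ/mol.
C (staggered): Ph(240°)/NH2(300°) gauche 4.0; Ph(240°)/COOH(180°) gauche 4.3 → 8.3 kJ/mol.
D (eclipsed): H(0°)/H(0°) eclipsed 3.8; H(120°)/COOH(120°) eclipsed 6.4; Ph(240°)/NH2(240°) eclipsed 14.2 → 24.4 kJ/mol.
E (staggered): Ph(240°)/COOH(300°) gauche 4.3 → 4.3 kJ/mol.
E has the lowest total (4.3 kJ/mol).

E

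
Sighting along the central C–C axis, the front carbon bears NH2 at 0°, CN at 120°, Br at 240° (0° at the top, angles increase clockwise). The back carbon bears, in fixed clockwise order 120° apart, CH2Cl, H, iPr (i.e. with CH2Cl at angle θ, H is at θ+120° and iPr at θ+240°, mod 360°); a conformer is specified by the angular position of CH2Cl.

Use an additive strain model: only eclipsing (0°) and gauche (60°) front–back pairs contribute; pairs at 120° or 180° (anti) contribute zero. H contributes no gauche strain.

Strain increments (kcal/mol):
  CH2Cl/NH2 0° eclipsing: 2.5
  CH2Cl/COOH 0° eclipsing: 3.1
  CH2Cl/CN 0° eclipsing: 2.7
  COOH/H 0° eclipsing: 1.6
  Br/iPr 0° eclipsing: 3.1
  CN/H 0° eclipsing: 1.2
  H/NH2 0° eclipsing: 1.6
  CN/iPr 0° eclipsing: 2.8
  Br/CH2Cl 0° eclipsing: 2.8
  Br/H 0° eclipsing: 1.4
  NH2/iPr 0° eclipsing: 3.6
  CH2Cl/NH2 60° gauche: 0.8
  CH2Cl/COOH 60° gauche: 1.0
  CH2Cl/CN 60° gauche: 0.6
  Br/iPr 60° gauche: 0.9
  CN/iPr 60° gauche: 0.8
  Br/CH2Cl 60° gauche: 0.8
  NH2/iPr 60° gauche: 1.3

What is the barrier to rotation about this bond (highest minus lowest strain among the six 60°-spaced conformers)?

CH2Cl at 0° (eclipsed): NH2(0°)/CH2Cl(0°) eclipsed 2.5; CN(120°)/H(120°) eclipsed 1.2; Br(240°)/iPr(240°) eclipsed 3.1 → 6.8 kcal/mol.
CH2Cl at 60° (staggered): NH2(0°)/CH2Cl(60°) gauche 0.8; NH2(0°)/iPr(300°) gauche 1.3; CN(120°)/CH2Cl(60°) gauche 0.6; Br(240°)/iPr(300°) gauche 0.9 → 3.6 kcal/mol.
CH2Cl at 120° (eclipsed): NH2(0°)/iPr(0°) eclipsed 3.6; CN(120°)/CH2Cl(120°) eclipsed 2.7; Br(240°)/H(240°) eclipsed 1.4 → 7.7 kcal/mol.
CH2Cl at 180° (staggered): NH2(0°)/iPr(60°) gauche 1.3; CN(120°)/CH2Cl(180°) gauche 0.6; CN(120°)/iPr(60°) gauche 0.8; Br(240°)/CH2Cl(180°) gauche 0.8 → 3.5 kcal/mol.
CH2Cl at 240° (eclipsed): NH2(0°)/H(0°) eclipsed 1.6; CN(120°)/iPr(120°) eclipsed 2.8; Br(240°)/CH2Cl(240°) eclipsed 2.8 → 7.2 kcal/mol.
CH2Cl at 300° (staggered): NH2(0°)/CH2Cl(300°) gauche 0.8; CN(120°)/iPr(180°) gauche 0.8; Br(240°)/CH2Cl(300°) gauche 0.8; Br(240°)/iPr(180°) gauche 0.9 → 3.3 kcal/mol.
Max at 120° (7.7 kcal/mol), min at 300° (3.3 kcal/mol); barrier = 4.4 kcal/mol.

4.4 kcal/mol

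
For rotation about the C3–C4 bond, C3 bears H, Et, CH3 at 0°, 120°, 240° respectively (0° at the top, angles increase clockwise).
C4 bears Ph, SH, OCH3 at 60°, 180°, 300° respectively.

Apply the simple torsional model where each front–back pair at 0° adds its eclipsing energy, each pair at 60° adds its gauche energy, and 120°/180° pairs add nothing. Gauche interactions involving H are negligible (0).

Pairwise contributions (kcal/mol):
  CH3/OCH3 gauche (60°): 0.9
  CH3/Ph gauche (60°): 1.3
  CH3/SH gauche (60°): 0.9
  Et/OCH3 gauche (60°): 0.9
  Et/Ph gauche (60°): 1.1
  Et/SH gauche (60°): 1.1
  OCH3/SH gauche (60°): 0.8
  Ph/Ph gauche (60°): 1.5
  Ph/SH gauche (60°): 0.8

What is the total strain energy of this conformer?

This conformer is staggered. Et at 120° is gauche with Ph at 60° (1.1); Et at 120° is gauche with SH at 180° (1.1); CH3 at 240° is gauche with SH at 180° (0.9); CH3 at 240° is gauche with OCH3 at 300° (0.9). Total 4.0 kcal/mol.

4.0 kcal/mol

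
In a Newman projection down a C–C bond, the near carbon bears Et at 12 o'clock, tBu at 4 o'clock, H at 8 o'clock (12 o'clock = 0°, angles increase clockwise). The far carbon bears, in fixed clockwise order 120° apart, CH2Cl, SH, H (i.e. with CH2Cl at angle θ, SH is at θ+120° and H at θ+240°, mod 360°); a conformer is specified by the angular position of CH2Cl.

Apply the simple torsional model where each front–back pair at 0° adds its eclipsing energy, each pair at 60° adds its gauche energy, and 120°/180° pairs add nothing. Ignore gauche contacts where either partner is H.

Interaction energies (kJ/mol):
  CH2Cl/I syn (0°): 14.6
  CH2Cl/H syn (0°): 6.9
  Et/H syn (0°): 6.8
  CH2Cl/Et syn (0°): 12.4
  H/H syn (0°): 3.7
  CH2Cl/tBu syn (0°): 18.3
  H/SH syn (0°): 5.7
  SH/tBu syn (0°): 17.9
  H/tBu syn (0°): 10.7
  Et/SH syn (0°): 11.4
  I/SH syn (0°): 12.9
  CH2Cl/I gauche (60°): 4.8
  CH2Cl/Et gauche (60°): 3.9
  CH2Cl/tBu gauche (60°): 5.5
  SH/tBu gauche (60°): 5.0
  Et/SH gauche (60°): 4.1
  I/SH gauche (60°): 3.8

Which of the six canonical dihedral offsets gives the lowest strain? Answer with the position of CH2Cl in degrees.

180°

CH2Cl at 0° is eclipsed. Et at 0° is eclipsed with CH2Cl at 0° (12.4); tBu at 120° is eclipsed with SH at 120° (17.9); H at 240° is eclipsed with H at 240° (3.7). Total 34.0 kJ/mol.
CH2Cl at 60° is staggered. Et at 0° is gauche with CH2Cl at 60° (3.9); tBu at 120° is gauche with CH2Cl at 60° (5.5); tBu at 120° is gauche with SH at 180° (5.0). Total 14.4 kJ/mol.
CH2Cl at 120° is eclipsed. Et at 0° is eclipsed with H at 0° (6.8); tBu at 120° is eclipsed with CH2Cl at 120° (18.3); H at 240° is eclipsed with SH at 240° (5.7). Total 30.8 kJ/mol.
CH2Cl at 180° is staggered. Et at 0° is gauche with SH at 300° (4.1); tBu at 120° is gauche with CH2Cl at 180° (5.5). Total 9.6 kJ/mol.
CH2Cl at 240° is eclipsed. Et at 0° is eclipsed with SH at 0° (11.4); tBu at 120° is eclipsed with H at 120° (10.7); H at 240° is eclipsed with CH2Cl at 240° (6.9). Total 29.0 kJ/mol.
CH2Cl at 300° is staggered. Et at 0° is gauche with CH2Cl at 300° (3.9); Et at 0° is gauche with SH at 60° (4.1); tBu at 120° is gauche with SH at 60° (5.0). Total 13.0 kJ/mol.
The minimum (9.6 kJ/mol) occurs with CH2Cl at 180°.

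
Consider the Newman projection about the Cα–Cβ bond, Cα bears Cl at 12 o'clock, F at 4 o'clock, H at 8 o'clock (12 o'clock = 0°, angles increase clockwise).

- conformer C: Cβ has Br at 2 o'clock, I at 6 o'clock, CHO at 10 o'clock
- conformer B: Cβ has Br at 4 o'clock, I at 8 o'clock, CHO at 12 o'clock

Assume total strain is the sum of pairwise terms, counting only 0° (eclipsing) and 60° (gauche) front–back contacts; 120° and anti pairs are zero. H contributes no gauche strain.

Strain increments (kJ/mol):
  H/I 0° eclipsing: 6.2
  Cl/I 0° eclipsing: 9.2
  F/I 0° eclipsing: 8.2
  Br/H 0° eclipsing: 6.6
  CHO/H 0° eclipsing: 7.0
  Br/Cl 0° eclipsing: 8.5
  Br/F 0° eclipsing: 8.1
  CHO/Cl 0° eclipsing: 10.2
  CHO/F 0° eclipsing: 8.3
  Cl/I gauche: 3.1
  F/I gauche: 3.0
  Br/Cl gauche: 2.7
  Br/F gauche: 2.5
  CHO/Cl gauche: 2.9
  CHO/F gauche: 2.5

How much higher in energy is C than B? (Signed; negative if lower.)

-13.4 kJ/mol

C (staggered): Cl(0°)/Br(60°) gauche 2.7; Cl(0°)/CHO(300°) gauche 2.9; F(120°)/Br(60°) gauche 2.5; F(120°)/I(180°) gauche 3.0 → 11.1 kJ/mol.
B (eclipsed): Cl(0°)/CHO(0°) eclipsed 10.2; F(120°)/Br(120°) eclipsed 8.1; H(240°)/I(240°) eclipsed 6.2 → 24.5 kJ/mol.
E(C) − E(B) = 11.1 − 24.5 = -13.4 kJ/mol.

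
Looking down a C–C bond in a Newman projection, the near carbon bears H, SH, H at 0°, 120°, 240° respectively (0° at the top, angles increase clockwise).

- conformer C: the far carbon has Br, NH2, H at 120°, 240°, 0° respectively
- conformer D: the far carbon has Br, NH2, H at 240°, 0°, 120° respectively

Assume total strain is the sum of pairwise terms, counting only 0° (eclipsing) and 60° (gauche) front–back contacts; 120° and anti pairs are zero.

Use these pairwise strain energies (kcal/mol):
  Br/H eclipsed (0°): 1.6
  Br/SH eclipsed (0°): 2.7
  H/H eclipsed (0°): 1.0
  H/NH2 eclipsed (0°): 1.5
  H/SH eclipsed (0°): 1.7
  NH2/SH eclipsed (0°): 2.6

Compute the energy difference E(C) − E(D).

C is eclipsed. H at 0° is eclipsed with H at 0° (1.0); SH at 120° is eclipsed with Br at 120° (2.7); H at 240° is eclipsed with NH2 at 240° (1.5). Total 5.2 kcal/mol.
D is eclipsed. H at 0° is eclipsed with NH2 at 0° (1.5); SH at 120° is eclipsed with H at 120° (1.7); H at 240° is eclipsed with Br at 240° (1.6). Total 4.8 kcal/mol.
E(C) − E(D) = 5.2 − 4.8 = +0.4 kcal/mol.

+0.4 kcal/mol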